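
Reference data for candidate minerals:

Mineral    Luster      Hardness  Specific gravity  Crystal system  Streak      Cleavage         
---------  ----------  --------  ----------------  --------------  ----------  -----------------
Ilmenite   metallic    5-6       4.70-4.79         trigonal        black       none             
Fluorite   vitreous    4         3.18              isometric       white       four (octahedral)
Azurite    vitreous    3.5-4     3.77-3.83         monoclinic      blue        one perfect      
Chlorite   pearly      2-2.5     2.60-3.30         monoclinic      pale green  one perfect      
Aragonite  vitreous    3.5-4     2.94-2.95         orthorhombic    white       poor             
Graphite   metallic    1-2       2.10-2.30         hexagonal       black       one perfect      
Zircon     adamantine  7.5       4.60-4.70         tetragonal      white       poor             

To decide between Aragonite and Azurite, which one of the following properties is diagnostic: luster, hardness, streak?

streak

Luster: both vitreous — same for both.
Hardness: both 3.5-4 — same for both.
Streak: Aragonite white, Azurite blue — these differ.
Only streak differs between Aragonite and Azurite among the listed tests.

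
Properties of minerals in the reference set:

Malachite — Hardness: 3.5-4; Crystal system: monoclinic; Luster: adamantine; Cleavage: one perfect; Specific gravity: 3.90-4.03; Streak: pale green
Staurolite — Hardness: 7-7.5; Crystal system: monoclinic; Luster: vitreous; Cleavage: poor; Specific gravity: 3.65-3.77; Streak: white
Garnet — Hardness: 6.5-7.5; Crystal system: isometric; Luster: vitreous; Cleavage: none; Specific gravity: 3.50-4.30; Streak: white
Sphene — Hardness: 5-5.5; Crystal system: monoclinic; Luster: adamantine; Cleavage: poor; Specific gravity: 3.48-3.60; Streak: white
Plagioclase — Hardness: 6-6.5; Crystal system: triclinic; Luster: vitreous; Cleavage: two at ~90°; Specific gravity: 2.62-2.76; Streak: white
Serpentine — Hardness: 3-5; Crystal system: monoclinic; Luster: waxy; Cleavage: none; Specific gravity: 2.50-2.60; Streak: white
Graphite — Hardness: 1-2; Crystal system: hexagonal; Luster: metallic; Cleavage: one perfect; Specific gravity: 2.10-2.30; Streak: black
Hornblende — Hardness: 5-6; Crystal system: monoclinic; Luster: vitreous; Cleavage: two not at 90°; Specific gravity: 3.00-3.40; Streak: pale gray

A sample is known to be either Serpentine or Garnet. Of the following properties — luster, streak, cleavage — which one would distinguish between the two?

Luster: Serpentine waxy, Garnet vitreous — distinct.
Streak: both white — same for both.
Cleavage: both none — same for both.
Luster is the diagnostic property here.

luster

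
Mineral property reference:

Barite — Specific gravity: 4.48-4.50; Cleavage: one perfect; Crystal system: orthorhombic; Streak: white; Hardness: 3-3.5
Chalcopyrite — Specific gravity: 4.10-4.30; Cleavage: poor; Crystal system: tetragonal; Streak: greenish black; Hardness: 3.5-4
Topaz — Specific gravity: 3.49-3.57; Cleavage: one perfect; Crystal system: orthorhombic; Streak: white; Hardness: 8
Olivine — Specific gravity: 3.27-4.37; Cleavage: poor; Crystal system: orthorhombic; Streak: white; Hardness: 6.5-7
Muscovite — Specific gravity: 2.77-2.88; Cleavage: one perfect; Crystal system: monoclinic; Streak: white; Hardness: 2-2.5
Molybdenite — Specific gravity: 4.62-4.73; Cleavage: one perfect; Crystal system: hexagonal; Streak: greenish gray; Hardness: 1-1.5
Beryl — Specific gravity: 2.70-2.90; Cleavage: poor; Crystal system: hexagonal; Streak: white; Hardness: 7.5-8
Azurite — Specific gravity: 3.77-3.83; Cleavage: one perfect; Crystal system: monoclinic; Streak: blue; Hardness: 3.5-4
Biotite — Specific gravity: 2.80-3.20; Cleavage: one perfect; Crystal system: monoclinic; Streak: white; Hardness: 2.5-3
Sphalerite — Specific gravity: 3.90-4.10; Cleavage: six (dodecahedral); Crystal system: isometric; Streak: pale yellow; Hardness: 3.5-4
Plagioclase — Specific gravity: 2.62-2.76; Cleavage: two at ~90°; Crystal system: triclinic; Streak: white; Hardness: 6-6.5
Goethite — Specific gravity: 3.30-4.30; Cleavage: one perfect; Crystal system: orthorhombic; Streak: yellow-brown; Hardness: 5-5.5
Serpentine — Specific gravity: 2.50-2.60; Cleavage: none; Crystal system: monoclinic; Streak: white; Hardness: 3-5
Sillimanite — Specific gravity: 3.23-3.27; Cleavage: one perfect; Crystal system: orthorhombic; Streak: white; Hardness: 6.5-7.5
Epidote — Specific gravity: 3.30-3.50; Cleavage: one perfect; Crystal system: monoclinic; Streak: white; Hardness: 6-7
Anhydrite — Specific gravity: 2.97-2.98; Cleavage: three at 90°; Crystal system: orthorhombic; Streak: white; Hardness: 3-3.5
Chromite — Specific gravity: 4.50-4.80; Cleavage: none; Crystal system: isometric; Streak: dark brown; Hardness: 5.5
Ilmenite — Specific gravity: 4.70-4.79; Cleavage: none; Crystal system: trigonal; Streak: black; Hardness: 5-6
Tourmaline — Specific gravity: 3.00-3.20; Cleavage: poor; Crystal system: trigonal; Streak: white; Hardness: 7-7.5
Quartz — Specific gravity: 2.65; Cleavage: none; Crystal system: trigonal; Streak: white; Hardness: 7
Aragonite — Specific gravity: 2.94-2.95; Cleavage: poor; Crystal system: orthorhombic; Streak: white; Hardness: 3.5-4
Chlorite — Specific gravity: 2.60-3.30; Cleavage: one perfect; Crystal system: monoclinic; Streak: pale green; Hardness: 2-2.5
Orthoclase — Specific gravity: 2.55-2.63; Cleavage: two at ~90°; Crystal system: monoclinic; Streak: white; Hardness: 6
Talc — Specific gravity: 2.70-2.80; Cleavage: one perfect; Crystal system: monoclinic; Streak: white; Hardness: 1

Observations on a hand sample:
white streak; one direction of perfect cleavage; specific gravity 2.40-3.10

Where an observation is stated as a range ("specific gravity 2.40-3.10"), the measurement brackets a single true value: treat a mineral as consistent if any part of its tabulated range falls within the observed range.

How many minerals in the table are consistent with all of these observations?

3

White streak: only Barite, Topaz, Olivine, Muscovite, Beryl, Biotite, Plagioclase, Serpentine, Sillimanite, Epidote, Anhydrite, Tourmaline, Quartz, Aragonite, Orthoclase, Talc remain.
One direction of perfect cleavage: Barite, Topaz, Muscovite, Biotite, Sillimanite, Epidote, Talc remain.
Specific gravity 2.40-3.10: Muscovite, Biotite, Talc remain.
The minerals that satisfy all observations are Biotite, Muscovite, Talc.
That is 3 minerals.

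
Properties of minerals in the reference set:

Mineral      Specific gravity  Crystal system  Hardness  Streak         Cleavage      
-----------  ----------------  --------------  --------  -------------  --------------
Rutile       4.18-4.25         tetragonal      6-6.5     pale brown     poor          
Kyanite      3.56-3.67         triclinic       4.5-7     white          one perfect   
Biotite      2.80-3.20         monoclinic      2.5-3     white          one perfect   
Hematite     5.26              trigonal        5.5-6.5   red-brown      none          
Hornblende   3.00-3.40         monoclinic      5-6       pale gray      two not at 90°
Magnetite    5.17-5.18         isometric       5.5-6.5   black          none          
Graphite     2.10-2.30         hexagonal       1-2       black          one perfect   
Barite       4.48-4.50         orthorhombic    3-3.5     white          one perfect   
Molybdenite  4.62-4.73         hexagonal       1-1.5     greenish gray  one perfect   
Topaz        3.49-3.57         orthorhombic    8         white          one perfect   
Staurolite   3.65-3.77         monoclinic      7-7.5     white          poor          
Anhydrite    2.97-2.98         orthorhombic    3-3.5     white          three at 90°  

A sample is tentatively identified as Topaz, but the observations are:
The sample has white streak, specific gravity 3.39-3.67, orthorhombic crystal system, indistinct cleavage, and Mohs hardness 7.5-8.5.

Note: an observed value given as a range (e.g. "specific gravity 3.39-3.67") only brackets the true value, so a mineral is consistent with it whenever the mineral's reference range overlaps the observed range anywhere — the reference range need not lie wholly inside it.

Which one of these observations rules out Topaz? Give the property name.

White streak: Topaz has white streak — within range.
Specific gravity 3.39-3.67: Topaz has SG 3.49-3.57 — within range.
Orthorhombic crystal system: Topaz has orthorhombic system — within range.
Indistinct cleavage: Topaz has cleavage one perfect — inconsistent.
Mohs hardness 7.5-8.5: Topaz has hardness 8 — within range.
Only the cleavage is inconsistent.

cleavage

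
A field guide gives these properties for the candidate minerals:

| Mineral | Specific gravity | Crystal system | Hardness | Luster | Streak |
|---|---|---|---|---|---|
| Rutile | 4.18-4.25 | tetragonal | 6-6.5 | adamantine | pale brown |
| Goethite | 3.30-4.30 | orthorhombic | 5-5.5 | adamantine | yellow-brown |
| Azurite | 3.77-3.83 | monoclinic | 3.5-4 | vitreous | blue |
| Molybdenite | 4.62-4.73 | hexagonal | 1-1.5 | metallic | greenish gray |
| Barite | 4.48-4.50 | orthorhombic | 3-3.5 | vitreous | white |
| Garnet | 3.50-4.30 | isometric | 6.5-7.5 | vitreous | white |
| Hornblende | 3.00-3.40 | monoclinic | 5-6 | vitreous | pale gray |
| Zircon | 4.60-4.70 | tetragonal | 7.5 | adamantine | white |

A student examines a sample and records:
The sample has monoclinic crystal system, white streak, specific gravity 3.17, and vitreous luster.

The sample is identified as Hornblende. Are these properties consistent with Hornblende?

Monoclinic crystal system — matches Hornblende (monoclinic system).
White streak — Hornblende has pale gray streak; inconsistent.
Specific gravity 3.17 — matches Hornblende (SG 3.00-3.40).
Vitreous luster — matches Hornblende (vitreous luster).
Streak alone is enough to reject Hornblende.

Inconsistent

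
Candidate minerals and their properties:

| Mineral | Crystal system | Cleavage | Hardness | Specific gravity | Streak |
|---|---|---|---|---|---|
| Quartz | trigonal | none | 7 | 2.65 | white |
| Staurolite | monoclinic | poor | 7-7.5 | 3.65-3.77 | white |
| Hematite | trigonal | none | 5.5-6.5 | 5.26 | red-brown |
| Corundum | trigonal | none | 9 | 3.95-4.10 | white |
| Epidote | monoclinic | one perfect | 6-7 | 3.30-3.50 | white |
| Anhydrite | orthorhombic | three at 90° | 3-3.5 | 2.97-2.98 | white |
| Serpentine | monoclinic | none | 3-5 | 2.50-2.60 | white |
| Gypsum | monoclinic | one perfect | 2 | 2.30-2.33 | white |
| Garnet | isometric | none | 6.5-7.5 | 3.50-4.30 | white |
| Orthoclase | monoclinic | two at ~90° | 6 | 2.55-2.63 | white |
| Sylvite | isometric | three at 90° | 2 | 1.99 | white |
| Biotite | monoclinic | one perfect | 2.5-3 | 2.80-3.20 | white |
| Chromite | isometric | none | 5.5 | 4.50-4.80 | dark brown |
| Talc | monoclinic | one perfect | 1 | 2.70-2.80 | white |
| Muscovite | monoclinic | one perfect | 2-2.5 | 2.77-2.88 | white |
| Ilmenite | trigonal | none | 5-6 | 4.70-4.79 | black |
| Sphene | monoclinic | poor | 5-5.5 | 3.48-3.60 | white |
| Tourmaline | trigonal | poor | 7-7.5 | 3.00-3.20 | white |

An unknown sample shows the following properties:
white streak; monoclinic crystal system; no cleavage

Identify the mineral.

White streak rules out Hematite, Chromite, Ilmenite.
Monoclinic crystal system excludes Quartz, Corundum, Anhydrite, Garnet, Sylvite, Tourmaline.
No cleavage — narrows the field to Serpentine.
Only Serpentine satisfies all observations.

Serpentine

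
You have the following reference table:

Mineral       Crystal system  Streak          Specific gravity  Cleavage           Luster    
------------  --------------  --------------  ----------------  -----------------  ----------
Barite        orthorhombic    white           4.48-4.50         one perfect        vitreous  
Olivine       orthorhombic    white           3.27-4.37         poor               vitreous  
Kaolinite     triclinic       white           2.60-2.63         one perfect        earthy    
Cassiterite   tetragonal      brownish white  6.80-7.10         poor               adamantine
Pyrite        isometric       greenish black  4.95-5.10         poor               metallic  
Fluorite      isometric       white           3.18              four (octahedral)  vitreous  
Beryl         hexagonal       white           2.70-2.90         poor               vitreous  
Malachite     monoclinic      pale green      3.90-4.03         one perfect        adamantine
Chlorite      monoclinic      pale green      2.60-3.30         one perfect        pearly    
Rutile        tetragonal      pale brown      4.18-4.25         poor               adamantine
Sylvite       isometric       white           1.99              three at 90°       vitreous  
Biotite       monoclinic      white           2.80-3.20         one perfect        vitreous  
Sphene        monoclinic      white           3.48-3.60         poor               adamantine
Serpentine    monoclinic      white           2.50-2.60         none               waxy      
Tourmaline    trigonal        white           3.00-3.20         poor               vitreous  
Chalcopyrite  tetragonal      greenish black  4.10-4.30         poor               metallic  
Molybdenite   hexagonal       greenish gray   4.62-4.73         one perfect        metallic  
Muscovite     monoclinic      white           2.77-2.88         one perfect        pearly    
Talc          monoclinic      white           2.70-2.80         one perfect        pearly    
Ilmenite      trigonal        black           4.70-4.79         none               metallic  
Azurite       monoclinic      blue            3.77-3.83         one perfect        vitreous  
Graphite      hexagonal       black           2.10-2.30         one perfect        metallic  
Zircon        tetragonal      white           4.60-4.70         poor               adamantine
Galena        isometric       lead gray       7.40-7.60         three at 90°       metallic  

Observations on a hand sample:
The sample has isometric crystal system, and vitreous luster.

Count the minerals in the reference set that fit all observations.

2

Isometric crystal system: only Pyrite, Fluorite, Sylvite, Galena remain.
Vitreous luster is inconsistent with Pyrite, Galena.
Remaining candidates: Fluorite, Sylvite.
That is 2 minerals.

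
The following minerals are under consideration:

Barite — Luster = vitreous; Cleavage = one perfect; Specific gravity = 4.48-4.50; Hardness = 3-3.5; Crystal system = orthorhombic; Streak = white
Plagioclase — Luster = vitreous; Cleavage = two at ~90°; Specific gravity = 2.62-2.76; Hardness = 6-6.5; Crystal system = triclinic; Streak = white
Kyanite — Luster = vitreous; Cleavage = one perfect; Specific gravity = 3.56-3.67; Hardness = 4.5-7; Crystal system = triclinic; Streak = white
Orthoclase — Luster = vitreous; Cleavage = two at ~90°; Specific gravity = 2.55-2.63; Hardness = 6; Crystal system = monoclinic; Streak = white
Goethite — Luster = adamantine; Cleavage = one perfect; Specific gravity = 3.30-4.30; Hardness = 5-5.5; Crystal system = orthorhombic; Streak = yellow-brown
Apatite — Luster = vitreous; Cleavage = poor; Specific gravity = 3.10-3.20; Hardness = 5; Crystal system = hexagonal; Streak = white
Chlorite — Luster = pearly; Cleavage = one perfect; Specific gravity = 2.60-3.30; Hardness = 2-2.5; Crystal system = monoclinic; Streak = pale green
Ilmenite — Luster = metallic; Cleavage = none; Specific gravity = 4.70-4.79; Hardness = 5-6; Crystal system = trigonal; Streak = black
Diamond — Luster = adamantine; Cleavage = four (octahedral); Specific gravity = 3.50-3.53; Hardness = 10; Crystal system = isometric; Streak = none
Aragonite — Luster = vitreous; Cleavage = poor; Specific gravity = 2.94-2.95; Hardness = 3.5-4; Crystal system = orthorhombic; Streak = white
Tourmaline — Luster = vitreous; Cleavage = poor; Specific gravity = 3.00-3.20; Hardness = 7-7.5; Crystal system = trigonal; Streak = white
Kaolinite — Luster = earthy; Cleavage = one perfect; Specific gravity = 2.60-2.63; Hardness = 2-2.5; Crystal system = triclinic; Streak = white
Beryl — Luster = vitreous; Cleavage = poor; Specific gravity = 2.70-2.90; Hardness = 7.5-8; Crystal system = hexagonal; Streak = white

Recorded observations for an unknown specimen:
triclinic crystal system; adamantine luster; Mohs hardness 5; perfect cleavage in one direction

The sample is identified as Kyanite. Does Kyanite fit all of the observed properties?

Triclinic crystal system — fits Kyanite (triclinic system).
Adamantine luster — Kyanite has vitreous luster; which does not match.
Mohs hardness 5 — fits Kyanite (hardness 4.5-7).
Perfect cleavage in one direction — fits Kyanite (cleavage one perfect).
Kyanite is excluded by the luster.

Inconsistent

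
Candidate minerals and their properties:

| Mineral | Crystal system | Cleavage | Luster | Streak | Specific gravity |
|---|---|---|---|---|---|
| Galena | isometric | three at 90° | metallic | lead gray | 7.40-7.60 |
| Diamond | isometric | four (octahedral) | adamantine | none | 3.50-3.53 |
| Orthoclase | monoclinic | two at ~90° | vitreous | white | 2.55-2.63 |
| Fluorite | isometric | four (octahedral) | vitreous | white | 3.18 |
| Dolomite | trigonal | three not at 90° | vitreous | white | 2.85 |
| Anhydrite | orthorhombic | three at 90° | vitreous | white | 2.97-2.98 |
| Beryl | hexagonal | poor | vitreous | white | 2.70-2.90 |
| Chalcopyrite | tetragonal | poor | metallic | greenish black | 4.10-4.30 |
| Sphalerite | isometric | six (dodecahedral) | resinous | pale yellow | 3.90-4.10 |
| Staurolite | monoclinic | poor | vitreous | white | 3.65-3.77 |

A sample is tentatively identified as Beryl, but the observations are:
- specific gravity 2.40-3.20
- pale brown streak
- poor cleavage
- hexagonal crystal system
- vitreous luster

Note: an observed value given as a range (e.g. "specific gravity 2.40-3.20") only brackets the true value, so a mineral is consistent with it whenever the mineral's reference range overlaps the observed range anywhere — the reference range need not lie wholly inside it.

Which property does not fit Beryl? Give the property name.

Specific gravity 2.40-3.20: Beryl has SG 2.70-2.90 — matches.
Pale brown streak: Beryl has white streak — outside the reference range.
Poor cleavage: Beryl has cleavage poor — matches.
Hexagonal crystal system: Beryl has hexagonal system — matches.
Vitreous luster: Beryl has vitreous luster — matches.
Everything matches except the streak.

streak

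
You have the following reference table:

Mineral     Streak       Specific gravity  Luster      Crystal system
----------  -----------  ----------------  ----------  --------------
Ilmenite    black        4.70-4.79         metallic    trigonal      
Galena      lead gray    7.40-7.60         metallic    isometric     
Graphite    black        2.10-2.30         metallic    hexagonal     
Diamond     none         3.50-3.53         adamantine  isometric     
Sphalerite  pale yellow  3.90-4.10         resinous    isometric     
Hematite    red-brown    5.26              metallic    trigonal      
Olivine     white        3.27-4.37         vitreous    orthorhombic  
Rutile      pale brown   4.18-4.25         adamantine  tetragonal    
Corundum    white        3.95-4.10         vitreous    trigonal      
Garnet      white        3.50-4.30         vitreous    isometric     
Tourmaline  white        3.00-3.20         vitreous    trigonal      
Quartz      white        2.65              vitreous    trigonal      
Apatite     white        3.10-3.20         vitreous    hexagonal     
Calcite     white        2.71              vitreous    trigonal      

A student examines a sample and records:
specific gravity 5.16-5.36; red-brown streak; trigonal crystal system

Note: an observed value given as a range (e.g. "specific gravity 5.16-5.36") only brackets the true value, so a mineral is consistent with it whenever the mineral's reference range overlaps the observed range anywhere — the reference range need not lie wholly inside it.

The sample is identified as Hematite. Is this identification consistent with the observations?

Specific gravity 5.16-5.36 — agrees with Hematite (SG 5.26).
Red-brown streak — agrees with Hematite (red-brown streak).
Trigonal crystal system — agrees with Hematite (trigonal system).
All observations are consistent with the tabulated values for Hematite.

Yes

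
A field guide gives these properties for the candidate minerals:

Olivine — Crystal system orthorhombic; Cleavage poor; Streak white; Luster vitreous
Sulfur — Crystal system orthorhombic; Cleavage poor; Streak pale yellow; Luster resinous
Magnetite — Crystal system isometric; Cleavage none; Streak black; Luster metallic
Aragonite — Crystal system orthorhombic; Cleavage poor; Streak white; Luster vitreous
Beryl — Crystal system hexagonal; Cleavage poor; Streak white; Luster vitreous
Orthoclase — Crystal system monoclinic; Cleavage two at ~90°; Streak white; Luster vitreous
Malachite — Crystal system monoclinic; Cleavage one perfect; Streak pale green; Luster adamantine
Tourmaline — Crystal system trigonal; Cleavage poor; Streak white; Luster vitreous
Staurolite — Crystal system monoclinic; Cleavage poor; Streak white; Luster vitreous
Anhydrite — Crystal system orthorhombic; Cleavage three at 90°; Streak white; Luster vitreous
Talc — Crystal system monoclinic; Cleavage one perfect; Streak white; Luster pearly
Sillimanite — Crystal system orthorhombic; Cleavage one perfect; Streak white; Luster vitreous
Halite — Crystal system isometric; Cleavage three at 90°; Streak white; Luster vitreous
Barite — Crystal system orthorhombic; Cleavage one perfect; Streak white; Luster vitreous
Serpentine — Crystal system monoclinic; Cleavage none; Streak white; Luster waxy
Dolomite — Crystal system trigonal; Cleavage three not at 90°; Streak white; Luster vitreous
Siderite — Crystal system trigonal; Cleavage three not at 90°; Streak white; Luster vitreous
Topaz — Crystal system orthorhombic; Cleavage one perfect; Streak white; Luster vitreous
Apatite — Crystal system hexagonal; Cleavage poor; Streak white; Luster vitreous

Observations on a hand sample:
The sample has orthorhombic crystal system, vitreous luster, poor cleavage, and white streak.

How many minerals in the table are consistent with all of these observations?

Orthorhombic crystal system: only Olivine, Sulfur, Aragonite, Anhydrite, Sillimanite, Barite, Topaz remain.
Vitreous luster eliminates Sulfur.
Poor cleavage: only Olivine, Aragonite remain.
White streak: every remaining candidate is consistent.
Consistent with every observation: Aragonite, Olivine.
That is 2 minerals.

2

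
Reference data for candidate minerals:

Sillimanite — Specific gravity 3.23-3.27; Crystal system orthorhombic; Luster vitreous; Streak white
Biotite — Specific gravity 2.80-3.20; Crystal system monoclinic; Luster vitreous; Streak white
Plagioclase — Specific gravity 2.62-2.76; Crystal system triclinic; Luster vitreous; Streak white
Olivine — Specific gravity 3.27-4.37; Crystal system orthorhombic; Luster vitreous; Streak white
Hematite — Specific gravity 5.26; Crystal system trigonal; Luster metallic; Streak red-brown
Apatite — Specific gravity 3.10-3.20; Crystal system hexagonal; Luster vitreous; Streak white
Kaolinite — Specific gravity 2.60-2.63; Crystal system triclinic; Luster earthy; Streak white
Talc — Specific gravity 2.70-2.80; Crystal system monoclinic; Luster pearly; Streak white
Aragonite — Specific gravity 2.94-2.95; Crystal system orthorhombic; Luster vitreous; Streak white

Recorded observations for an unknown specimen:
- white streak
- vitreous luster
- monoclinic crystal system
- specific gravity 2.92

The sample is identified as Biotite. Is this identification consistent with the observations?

White streak — is consistent with Biotite (white streak).
Vitreous luster — is consistent with Biotite (vitreous luster).
Monoclinic crystal system — is consistent with Biotite (monoclinic system).
Specific gravity 2.92 — is consistent with Biotite (SG 2.80-3.20).
All observations are consistent with the tabulated values for Biotite.

Consistent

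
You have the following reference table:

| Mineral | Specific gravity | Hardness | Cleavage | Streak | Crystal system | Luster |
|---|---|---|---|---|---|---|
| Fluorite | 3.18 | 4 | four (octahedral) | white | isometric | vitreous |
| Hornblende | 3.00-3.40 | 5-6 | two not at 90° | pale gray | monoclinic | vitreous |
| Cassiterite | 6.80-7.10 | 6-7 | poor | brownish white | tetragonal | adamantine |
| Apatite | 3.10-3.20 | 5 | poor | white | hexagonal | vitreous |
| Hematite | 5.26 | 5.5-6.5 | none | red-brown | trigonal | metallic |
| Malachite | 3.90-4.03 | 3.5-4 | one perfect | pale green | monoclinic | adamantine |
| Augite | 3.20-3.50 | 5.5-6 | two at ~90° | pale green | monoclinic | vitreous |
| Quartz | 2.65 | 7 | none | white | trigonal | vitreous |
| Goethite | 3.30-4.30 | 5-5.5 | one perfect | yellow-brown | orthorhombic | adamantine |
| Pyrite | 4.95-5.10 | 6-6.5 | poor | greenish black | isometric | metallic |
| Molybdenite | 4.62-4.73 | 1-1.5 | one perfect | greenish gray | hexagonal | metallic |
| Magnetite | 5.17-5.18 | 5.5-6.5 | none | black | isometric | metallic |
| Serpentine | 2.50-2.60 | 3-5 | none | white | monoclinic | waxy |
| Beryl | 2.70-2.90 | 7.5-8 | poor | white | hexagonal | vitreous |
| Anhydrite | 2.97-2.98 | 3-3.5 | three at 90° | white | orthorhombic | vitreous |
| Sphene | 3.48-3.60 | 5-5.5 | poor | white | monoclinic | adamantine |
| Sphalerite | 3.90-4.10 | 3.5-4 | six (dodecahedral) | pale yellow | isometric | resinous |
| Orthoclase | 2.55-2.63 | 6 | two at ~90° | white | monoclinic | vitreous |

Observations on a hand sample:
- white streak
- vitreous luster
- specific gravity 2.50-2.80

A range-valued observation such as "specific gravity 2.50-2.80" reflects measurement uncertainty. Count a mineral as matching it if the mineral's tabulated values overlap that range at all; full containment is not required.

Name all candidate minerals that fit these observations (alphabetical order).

White streak: Fluorite, Apatite, Quartz, Serpentine, Beryl, Anhydrite, Sphene, Orthoclase remain.
Vitreous luster is inconsistent with Serpentine, Sphene.
Specific gravity 2.50-2.80 excludes Fluorite, Apatite, Anhydrite.
The minerals that satisfy all observations are Beryl, Orthoclase, Quartz.

Beryl, Orthoclase, Quartz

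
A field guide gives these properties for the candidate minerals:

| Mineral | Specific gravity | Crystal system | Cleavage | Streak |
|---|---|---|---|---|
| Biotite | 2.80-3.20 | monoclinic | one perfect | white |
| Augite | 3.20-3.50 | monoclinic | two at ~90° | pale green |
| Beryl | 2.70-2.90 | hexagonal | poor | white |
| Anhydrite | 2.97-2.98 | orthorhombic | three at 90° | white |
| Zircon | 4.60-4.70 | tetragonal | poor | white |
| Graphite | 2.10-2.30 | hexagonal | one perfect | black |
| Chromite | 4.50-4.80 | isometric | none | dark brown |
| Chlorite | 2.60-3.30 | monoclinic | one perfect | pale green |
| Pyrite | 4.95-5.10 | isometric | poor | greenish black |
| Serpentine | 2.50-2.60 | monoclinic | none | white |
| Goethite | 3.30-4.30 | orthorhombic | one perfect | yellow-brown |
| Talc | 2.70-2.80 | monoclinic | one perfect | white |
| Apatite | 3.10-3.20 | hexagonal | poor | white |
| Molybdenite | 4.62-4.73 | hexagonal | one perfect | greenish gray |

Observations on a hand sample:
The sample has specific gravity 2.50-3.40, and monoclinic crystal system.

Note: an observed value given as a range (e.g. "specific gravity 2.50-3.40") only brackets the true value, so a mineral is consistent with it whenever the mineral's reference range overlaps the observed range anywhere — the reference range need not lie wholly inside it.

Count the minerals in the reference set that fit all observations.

Specific gravity 2.50-3.40 eliminates Zircon, Graphite, Chromite, Pyrite, Molybdenite.
Monoclinic crystal system eliminates Beryl, Anhydrite, Goethite, Apatite.
Remaining candidates: Augite, Biotite, Chlorite, Serpentine, Talc.
That is 5 minerals.

5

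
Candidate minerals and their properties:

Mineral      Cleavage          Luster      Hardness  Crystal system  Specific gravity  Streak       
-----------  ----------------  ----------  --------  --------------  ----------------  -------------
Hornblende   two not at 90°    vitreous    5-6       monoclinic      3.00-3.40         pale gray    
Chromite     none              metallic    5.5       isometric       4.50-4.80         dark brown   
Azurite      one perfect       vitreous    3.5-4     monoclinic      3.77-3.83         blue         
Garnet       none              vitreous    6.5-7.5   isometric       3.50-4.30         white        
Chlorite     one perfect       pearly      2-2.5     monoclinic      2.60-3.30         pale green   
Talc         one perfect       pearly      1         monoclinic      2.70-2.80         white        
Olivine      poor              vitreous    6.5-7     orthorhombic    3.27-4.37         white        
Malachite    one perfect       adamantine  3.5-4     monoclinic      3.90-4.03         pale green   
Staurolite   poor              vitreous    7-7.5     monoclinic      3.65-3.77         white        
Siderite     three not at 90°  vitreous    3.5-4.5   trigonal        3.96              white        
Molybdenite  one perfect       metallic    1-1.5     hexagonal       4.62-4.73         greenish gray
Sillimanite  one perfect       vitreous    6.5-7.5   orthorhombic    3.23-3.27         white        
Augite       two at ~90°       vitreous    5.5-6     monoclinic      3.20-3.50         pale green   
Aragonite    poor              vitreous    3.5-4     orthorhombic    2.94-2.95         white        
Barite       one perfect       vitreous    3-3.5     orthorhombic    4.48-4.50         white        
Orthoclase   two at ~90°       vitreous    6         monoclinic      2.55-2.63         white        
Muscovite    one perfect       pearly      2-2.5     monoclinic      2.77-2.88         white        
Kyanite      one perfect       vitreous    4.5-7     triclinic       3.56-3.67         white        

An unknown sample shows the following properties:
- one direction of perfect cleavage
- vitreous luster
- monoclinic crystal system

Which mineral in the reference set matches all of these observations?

Azurite

One direction of perfect cleavage — Azurite, Chlorite, Talc, Malachite, Molybdenite, Sillimanite, Barite, Muscovite, Kyanite remain.
Vitreous luster — only Azurite, Sillimanite, Barite, Kyanite remain.
Monoclinic crystal system — only Azurite remains.
Azurite is the sole remaining match.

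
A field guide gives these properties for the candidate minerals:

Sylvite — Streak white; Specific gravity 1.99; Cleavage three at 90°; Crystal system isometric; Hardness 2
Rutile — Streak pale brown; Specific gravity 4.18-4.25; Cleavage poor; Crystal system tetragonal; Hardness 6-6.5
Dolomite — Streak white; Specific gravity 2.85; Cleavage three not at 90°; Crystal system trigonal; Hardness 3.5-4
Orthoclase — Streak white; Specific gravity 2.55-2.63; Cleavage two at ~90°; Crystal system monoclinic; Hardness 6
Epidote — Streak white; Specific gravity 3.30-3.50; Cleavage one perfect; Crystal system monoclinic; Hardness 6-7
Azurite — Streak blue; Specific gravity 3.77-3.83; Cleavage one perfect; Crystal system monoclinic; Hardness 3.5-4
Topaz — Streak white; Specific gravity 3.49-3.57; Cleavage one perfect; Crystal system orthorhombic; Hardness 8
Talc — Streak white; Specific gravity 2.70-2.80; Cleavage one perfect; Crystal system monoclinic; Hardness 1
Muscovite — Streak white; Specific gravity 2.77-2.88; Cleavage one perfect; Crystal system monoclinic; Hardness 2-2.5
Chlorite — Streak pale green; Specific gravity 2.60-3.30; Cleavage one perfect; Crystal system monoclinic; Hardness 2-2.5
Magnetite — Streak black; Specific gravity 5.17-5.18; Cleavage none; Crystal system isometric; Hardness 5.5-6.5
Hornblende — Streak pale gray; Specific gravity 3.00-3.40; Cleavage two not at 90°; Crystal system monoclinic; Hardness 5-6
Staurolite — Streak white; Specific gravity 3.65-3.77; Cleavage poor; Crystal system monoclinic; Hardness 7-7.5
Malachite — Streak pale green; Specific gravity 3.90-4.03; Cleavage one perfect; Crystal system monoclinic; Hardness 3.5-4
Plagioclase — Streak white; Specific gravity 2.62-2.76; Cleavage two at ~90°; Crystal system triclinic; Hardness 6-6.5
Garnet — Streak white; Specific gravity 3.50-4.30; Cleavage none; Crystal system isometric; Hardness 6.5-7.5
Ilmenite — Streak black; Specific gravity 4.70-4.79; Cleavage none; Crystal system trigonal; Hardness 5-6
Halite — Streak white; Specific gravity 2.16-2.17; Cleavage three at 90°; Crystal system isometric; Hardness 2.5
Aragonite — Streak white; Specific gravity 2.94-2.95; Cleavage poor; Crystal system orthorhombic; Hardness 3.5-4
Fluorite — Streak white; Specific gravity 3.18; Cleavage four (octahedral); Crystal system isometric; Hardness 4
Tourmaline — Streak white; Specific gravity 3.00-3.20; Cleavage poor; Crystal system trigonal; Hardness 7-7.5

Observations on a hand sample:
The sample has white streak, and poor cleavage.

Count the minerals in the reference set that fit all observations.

3

White streak — Sylvite, Dolomite, Orthoclase, Epidote, Topaz, Talc, Muscovite, Staurolite, Plagioclase, Garnet, Halite, Aragonite, Fluorite, Tourmaline remain.
Poor cleavage — Staurolite, Aragonite, Tourmaline remain.
The minerals that satisfy all observations are Aragonite, Staurolite, Tourmaline.
That is 3 minerals.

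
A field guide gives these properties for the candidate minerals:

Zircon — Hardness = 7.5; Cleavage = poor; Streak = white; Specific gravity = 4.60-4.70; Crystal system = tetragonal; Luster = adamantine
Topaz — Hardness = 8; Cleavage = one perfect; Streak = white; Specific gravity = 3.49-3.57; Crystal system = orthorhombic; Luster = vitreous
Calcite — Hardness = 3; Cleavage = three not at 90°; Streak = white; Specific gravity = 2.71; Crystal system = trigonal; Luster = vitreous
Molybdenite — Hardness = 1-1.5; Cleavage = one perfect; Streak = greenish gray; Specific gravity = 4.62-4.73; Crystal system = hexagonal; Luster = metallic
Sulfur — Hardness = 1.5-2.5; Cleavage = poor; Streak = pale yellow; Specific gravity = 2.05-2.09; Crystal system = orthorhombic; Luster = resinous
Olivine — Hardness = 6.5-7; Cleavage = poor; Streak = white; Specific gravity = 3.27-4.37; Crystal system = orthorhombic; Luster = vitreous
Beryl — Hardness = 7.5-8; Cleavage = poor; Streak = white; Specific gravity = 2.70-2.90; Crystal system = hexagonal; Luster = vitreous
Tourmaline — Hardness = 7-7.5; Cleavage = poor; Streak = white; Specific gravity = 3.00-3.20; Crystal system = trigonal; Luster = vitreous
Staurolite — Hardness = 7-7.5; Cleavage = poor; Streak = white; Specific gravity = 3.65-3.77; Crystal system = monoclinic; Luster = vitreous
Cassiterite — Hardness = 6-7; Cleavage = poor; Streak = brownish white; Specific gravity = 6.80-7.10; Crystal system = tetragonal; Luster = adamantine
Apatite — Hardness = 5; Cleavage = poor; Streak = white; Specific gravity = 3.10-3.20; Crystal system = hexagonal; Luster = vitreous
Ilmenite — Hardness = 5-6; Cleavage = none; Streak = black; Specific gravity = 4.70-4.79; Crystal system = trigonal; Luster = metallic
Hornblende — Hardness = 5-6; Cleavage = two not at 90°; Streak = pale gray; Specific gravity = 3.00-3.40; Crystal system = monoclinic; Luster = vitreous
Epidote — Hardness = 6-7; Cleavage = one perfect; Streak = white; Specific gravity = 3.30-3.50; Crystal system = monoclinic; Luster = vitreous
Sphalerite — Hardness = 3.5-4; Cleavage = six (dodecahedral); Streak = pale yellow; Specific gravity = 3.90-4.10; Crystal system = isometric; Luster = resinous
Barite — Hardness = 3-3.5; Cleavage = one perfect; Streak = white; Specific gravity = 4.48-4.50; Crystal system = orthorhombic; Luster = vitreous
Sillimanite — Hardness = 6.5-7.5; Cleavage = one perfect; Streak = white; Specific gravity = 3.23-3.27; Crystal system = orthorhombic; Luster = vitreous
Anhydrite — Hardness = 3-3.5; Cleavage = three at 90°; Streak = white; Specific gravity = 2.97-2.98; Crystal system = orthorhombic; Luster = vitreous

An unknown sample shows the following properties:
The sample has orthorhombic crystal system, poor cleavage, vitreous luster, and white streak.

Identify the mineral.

Orthorhombic crystal system: narrows the field to Topaz, Sulfur, Olivine, Barite, Sillimanite, Anhydrite.
Poor cleavage: leaves Sulfur, Olivine.
Vitreous luster is inconsistent with Sulfur.
White streak: all remaining candidates fit.
Only Olivine satisfies all observations.

Olivine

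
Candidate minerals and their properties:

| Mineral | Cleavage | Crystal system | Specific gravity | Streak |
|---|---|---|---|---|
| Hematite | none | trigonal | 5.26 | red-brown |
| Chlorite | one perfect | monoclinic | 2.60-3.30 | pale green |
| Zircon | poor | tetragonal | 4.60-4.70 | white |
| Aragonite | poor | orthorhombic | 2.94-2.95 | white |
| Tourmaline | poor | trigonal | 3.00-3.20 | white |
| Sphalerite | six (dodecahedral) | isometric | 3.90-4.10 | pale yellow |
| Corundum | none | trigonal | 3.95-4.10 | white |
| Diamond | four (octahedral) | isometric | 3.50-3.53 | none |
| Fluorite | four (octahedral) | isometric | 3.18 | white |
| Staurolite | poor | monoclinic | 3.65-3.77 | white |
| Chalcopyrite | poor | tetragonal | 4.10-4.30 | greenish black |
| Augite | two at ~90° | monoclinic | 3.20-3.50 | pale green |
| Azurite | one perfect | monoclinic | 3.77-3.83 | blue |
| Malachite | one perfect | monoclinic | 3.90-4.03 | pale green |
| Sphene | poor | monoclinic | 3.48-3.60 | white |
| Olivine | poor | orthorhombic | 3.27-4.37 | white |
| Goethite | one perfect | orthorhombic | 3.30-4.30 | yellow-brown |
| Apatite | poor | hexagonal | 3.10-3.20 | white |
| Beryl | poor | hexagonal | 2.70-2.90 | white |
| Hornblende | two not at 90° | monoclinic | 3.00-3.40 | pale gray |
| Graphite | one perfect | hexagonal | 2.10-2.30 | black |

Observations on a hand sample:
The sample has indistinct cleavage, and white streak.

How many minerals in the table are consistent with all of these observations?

8

Indistinct cleavage: leaves Zircon, Aragonite, Tourmaline, Staurolite, Chalcopyrite, Sphene, Olivine, Apatite, Beryl.
White streak excludes Chalcopyrite.
The minerals that satisfy all observations are Apatite, Aragonite, Beryl, Olivine, Sphene, Staurolite, Tourmaline, Zircon.
That is 8 minerals.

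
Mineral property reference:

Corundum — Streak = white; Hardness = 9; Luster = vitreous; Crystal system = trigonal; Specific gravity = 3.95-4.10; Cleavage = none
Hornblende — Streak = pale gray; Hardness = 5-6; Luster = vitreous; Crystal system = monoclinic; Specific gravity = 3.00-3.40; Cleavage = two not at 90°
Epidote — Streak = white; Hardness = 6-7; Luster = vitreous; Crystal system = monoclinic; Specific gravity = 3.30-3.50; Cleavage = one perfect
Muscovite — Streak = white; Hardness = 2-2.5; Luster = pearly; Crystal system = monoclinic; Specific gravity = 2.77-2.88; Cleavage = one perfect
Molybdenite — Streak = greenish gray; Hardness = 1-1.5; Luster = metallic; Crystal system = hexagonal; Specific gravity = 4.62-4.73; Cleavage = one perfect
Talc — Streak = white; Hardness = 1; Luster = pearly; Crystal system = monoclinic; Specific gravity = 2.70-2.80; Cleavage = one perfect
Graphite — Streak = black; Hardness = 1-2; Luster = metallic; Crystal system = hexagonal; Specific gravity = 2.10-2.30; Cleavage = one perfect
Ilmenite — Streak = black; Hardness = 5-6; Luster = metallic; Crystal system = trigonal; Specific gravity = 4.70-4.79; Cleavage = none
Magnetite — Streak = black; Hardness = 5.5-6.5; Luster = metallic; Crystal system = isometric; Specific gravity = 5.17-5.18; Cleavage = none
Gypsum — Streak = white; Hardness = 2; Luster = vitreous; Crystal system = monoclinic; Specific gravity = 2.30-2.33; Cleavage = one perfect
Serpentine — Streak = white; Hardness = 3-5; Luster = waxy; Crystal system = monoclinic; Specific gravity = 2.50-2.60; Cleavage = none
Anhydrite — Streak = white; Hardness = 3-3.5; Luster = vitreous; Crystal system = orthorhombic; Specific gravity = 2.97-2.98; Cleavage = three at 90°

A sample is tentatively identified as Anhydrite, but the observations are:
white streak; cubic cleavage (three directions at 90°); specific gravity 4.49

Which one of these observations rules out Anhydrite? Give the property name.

White streak: Anhydrite has white streak — consistent.
Cubic cleavage (three directions at 90°): Anhydrite has cleavage three at 90° — consistent.
Specific gravity 4.49: Anhydrite has SG 2.97-2.98 — inconsistent.
Everything matches except the specific gravity.

specific gravity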